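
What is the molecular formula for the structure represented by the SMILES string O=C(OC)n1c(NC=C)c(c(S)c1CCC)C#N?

C12H15N3O2S

Heavy atoms from the SMILES: 12 C, 3 N, 2 O, 1 S.
Implicit hydrogens by atom environment:
  4 × C (aromatic): no H
  3 × C: 2 H each → 6
  2 × C: 3 H each → 6
  2 × C: no H
  2 × O: no H
  1 × C: 1 H
  1 × N: 1 H
  1 × N (aromatic): no H
  1 × N: no H
  1 × S: 1 H
  Total hydrogens = 15.
Molecular formula: C12H15N3O2S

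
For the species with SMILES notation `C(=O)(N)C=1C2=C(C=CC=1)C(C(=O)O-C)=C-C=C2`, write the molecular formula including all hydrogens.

Heavy atoms from the SMILES: 13 C, 1 N, 3 O.
Implicit hydrogens by atom environment:
  6 × C (aromatic): 1 H each → 6
  4 × C (aromatic): no H
  3 × O: no H
  2 × C: no H
  1 × C: 3 H
  1 × N: 2 H
  Total hydrogens = 11.
Molecular formula: C13H11NO3

C13H11NO3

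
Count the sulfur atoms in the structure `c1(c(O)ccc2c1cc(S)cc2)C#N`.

The symbol for sulfur appears 1 time in the SMILES.

1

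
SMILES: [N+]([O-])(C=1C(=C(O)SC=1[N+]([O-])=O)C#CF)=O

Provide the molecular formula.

C6HFN2O5S

Heavy atoms from the SMILES: 6 C, 1 F, 2 N, 5 O, 1 S.
Implicit hydrogens by atom environment:
  4 × C (aromatic): no H
  2 × C: no H
  2 × N (charge +1): no H
  2 × O: no H
  2 × O (charge -1): no H
  1 × F: no H
  1 × O: 1 H
  1 × S (aromatic): no H
  Total hydrogens = 1.
Molecular formula: C6HFN2O5S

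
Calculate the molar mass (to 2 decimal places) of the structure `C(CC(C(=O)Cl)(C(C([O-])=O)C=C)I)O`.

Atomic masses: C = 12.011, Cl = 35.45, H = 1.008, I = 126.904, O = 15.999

Molecular formula: C8H9ClIO4-.
M = 8×12.011 + 1×35.45 + 9×1.008 + 1×126.904 + 4×15.999 = 331.51 g/mol.

331.51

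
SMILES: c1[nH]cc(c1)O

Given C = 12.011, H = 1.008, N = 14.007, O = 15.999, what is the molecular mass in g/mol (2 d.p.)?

Molecular formula: C4H5NO.
M = 4×12.011 + 5×1.008 + 1×14.007 + 1×15.999 = 83.09 g/mol.

83.09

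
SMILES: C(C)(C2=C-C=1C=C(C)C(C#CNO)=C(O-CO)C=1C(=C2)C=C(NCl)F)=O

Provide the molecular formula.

Heavy atoms from the SMILES: 18 C, 1 Cl, 1 F, 2 N, 4 O.
Implicit hydrogens by atom environment:
  7 × C (aromatic): no H
  4 × C: no H
  3 × C (aromatic): 1 H each → 3
  2 × C: 3 H each → 6
  2 × N: 1 H each → 2
  2 × O: 1 H each → 2
  2 × O: no H
  1 × C: 2 H
  1 × C: 1 H
  1 × Cl: no H
  1 × F: no H
  Total hydrogens = 16.
Molecular formula: C18H16ClFN2O4

C18H16ClFN2O4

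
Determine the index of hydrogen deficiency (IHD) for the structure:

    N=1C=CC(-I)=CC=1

Molecular formula from the SMILES: C5H4IN.
DoU = (2C + 2 + N − H − X)/2 = (2·5 + 2 + 1 − 4 − 1)/2 = 8/2 = 4.
(Structurally: 1 ring(s) + 3 π bond(s) = 4.)

4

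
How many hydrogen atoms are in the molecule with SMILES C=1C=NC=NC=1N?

5

Hydrogens are implicit in SMILES; fill each atom to its normal valence:
  3 × C (aromatic): 1 H each → 3
  2 × N (aromatic): no H
  1 × C (aromatic): no H
  1 × N: 2 H
  Total hydrogens = 5.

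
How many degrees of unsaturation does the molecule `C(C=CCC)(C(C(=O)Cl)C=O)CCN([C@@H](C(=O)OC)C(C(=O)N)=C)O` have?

6

Molecular formula from the SMILES: C16H23ClN2O6.
DoU = (2C + 2 + N − H − X)/2 = (2·16 + 2 + 2 − 23 − 1)/2 = 12/2 = 6.
(Structurally: 0 ring(s) + 6 π bond(s) = 6.)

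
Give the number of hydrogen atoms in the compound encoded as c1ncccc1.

Hydrogens are implicit in SMILES; fill each atom to its normal valence:
  5 × C (aromatic): 1 H each → 5
  1 × N (aromatic): no H
  Total hydrogens = 5.

5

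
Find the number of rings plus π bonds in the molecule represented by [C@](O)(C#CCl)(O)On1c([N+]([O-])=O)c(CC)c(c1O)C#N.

8

Molecular formula from the SMILES: C10H8ClN3O6.
DoU = (2C + 2 + N − H − X)/2 = (2·10 + 2 + 3 − 8 − 1)/2 = 16/2 = 8.
(Structurally: 1 ring(s) + 7 π bond(s) = 8.)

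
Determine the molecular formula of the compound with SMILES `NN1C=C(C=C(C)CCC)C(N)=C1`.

Heavy atoms from the SMILES: 10 C, 3 N.
Implicit hydrogens by atom environment:
  2 × C: 3 H each → 6
  2 × C: 2 H each → 4
  2 × C (aromatic): 1 H each → 2
  2 × C (aromatic): no H
  2 × N: 2 H each → 4
  1 × C: 1 H
  1 × C: no H
  1 × N (aromatic): no H
  Total hydrogens = 17.
Molecular formula: C10H17N3

C10H17N3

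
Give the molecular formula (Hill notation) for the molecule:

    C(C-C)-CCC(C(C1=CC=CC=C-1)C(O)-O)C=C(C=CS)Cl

Heavy atoms from the SMILES: 18 C, 1 Cl, 2 O, 1 S.
Implicit hydrogens by atom environment:
  6 × C: 1 H each → 6
  5 × C (aromatic): 1 H each → 5
  4 × C: 2 H each → 8
  2 × O: 1 H each → 2
  1 × C: 3 H
  1 × C: no H
  1 × C (aromatic): no H
  1 × Cl: no H
  1 × S: 1 H
  Total hydrogens = 25.
Molecular formula: C18H25ClO2S

C18H25ClO2S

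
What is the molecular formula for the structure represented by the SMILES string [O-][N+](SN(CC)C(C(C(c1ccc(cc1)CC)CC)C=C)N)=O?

Heavy atoms from the SMILES: 17 C, 3 N, 2 O, 1 S.
Implicit hydrogens by atom environment:
  4 × C: 2 H each → 8
  4 × C: 1 H each → 4
  4 × C (aromatic): 1 H each → 4
  3 × C: 3 H each → 9
  2 × C (aromatic): no H
  1 × N: 2 H
  1 × N: no H
  1 × N (charge +1): no H
  1 × O: no H
  1 × O (charge -1): no H
  1 × S: no H
  Total hydrogens = 27.
Molecular formula: C17H27N3O2S

C17H27N3O2S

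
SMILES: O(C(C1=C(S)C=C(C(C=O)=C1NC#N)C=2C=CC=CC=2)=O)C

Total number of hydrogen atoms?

Hydrogens are implicit in SMILES; fill each atom to its normal valence:
  6 × C (aromatic): 1 H each → 6
  6 × C (aromatic): no H
  3 × O: no H
  2 × C: no H
  1 × C: 3 H
  1 × C: 1 H
  1 × N: 1 H
  1 × N: no H
  1 × S: 1 H
  Total hydrogens = 12.

12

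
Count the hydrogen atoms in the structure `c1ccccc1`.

Hydrogens are implicit in SMILES; fill each atom to its normal valence:
  6 × C (aromatic): 1 H each → 6
  Total hydrogens = 6.

6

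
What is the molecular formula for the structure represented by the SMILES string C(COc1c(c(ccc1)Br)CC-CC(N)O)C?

C13H20BrNO2

Heavy atoms from the SMILES: 1 Br, 13 C, 1 N, 2 O.
Implicit hydrogens by atom environment:
  5 × C: 2 H each → 10
  3 × C (aromatic): 1 H each → 3
  3 × C (aromatic): no H
  1 × Br: no H
  1 × C: 3 H
  1 × C: 1 H
  1 × N: 2 H
  1 × O: 1 H
  1 × O: no H
  Total hydrogens = 20.
Molecular formula: C13H20BrNO2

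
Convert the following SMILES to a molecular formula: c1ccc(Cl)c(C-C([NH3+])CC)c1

Heavy atoms from the SMILES: 10 C, 1 Cl, 1 N.
Implicit hydrogens by atom environment:
  4 × C (aromatic): 1 H each → 4
  2 × C: 2 H each → 4
  2 × C (aromatic): no H
  1 × C: 3 H
  1 × C: 1 H
  1 × Cl: no H
  1 × N (charge +1): 3 H
  Total hydrogens = 15.
Net charge +1.
Molecular formula: C10H15ClN+

C10H15ClN+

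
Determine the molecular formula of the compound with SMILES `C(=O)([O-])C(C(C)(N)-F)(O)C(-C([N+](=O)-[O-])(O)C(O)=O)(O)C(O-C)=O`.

Heavy atoms from the SMILES: 9 C, 1 F, 2 N, 11 O.
Implicit hydrogens by atom environment:
  7 × C: no H
  5 × O: no H
  4 × O: 1 H each → 4
  2 × C: 3 H each → 6
  2 × O (charge -1): no H
  1 × F: no H
  1 × N: 2 H
  1 × N (charge +1): no H
  Total hydrogens = 12.
Net charge -1.
Molecular formula: C9H12FN2O11-

C9H12FN2O11-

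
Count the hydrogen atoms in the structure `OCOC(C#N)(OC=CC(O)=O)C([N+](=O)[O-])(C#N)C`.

Hydrogens are implicit in SMILES; fill each atom to its normal valence:
  5 × C: no H
  4 × O: no H
  2 × C: 1 H each → 2
  2 × N: no H
  2 × O: 1 H each → 2
  1 × C: 3 H
  1 × C: 2 H
  1 × N (charge +1): no H
  1 × O (charge -1): no H
  Total hydrogens = 9.

9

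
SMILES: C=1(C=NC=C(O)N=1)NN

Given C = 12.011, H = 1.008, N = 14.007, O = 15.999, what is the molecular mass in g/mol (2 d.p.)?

126.12

Molecular formula: C4H6N4O.
M = 4×12.011 + 6×1.008 + 4×14.007 + 1×15.999 = 126.12 g/mol.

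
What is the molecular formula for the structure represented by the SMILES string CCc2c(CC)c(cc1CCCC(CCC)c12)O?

C17H26O

Heavy atoms from the SMILES: 17 C, 1 O.
Implicit hydrogens by atom environment:
  7 × C: 2 H each → 14
  5 × C (aromatic): no H
  3 × C: 3 H each → 9
  1 × C (aromatic): 1 H
  1 × C: 1 H
  1 × O: 1 H
  Total hydrogens = 26.
Molecular formula: C17H26O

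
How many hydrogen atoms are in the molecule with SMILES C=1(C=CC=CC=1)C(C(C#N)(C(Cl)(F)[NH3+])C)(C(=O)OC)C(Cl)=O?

Hydrogens are implicit in SMILES; fill each atom to its normal valence:
  6 × C: no H
  5 × C (aromatic): 1 H each → 5
  3 × O: no H
  2 × C: 3 H each → 6
  2 × Cl: no H
  1 × C (aromatic): no H
  1 × F: no H
  1 × N (charge +1): 3 H
  1 × N: no H
  Total hydrogens = 14.

14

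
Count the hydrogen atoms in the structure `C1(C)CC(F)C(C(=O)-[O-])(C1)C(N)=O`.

Hydrogens are implicit in SMILES; fill each atom to its normal valence:
  3 × C: no H
  2 × C: 2 H each → 4
  2 × C: 1 H each → 2
  2 × O: no H
  1 × C: 3 H
  1 × F: no H
  1 × N: 2 H
  1 × O (charge -1): no H
  Total hydrogens = 11.

11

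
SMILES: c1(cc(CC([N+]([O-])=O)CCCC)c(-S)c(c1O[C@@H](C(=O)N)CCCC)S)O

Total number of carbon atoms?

18

The symbol for carbon appears 18 times in the SMILES. Lowercase c denotes aromatic carbon and counts toward C.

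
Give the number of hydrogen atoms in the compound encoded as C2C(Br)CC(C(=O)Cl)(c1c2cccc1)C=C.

12

Hydrogens are implicit in SMILES; fill each atom to its normal valence:
  4 × C (aromatic): 1 H each → 4
  3 × C: 2 H each → 6
  2 × C: 1 H each → 2
  2 × C (aromatic): no H
  2 × C: no H
  1 × Br: no H
  1 × Cl: no H
  1 × O: no H
  Total hydrogens = 12.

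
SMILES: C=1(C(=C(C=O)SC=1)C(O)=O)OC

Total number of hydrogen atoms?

6

Hydrogens are implicit in SMILES; fill each atom to its normal valence:
  3 × C (aromatic): no H
  3 × O: no H
  1 × C: 3 H
  1 × C (aromatic): 1 H
  1 × C: 1 H
  1 × C: no H
  1 × O: 1 H
  1 × S (aromatic): no H
  Total hydrogens = 6.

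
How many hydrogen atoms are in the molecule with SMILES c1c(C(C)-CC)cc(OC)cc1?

16

Hydrogens are implicit in SMILES; fill each atom to its normal valence:
  4 × C (aromatic): 1 H each → 4
  3 × C: 3 H each → 9
  2 × C (aromatic): no H
  1 × C: 2 H
  1 × C: 1 H
  1 × O: no H
  Total hydrogens = 16.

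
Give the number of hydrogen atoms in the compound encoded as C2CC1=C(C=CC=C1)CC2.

12

Hydrogens are implicit in SMILES; fill each atom to its normal valence:
  4 × C: 2 H each → 8
  4 × C (aromatic): 1 H each → 4
  2 × C (aromatic): no H
  Total hydrogens = 12.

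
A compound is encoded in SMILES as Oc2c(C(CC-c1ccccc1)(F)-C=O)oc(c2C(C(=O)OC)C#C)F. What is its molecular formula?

C19H16F2O5

Heavy atoms from the SMILES: 19 C, 2 F, 5 O.
Implicit hydrogens by atom environment:
  5 × C (aromatic): 1 H each → 5
  5 × C (aromatic): no H
  3 × C: 1 H each → 3
  3 × C: no H
  3 × O: no H
  2 × C: 2 H each → 4
  2 × F: no H
  1 × C: 3 H
  1 × O: 1 H
  1 × O (aromatic): no H
  Total hydrogens = 16.
Molecular formula: C19H16F2O5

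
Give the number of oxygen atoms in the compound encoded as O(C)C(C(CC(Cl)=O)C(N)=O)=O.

The symbol for oxygen appears 4 times in the SMILES.

4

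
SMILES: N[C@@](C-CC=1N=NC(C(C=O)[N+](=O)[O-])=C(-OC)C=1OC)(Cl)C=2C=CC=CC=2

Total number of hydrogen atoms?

Hydrogens are implicit in SMILES; fill each atom to its normal valence:
  5 × C (aromatic): 1 H each → 5
  5 × C (aromatic): no H
  4 × O: no H
  2 × C: 3 H each → 6
  2 × C: 2 H each → 4
  2 × C: 1 H each → 2
  2 × N (aromatic): no H
  1 × C: no H
  1 × Cl: no H
  1 × N: 2 H
  1 × N (charge +1): no H
  1 × O (charge -1): no H
  Total hydrogens = 19.

19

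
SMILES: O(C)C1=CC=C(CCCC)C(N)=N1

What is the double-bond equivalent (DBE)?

Molecular formula from the SMILES: C10H16N2O.
DoU = (2C + 2 + N − H − X)/2 = (2·10 + 2 + 2 − 16 − 0)/2 = 8/2 = 4.
(Structurally: 1 ring(s) + 3 π bond(s) = 4.)

4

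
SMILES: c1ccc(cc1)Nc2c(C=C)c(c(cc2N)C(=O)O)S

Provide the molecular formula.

Heavy atoms from the SMILES: 15 C, 2 N, 2 O, 1 S.
Implicit hydrogens by atom environment:
  6 × C (aromatic): 1 H each → 6
  6 × C (aromatic): no H
  1 × C: 2 H
  1 × C: 1 H
  1 × C: no H
  1 × N: 2 H
  1 × N: 1 H
  1 × O: 1 H
  1 × O: no H
  1 × S: 1 H
  Total hydrogens = 14.
Molecular formula: C15H14N2O2S

C15H14N2O2S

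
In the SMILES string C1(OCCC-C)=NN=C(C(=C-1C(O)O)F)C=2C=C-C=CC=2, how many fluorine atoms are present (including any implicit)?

The symbol for fluorine appears 1 time in the SMILES.

1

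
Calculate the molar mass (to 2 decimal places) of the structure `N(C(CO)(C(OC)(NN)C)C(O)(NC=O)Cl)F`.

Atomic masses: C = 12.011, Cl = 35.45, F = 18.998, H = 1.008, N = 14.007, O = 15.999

274.68

Molecular formula: C7H16ClFN4O4.
M = 7×12.011 + 1×35.45 + 1×18.998 + 16×1.008 + 4×14.007 + 4×15.999 = 274.68 g/mol.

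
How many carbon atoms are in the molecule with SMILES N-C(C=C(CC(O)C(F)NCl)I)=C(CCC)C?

The symbol for carbon appears 11 times in the SMILES. (Cl is a single chlorine, not C + l.)

11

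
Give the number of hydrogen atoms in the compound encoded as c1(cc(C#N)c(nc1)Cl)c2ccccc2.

Hydrogens are implicit in SMILES; fill each atom to its normal valence:
  7 × C (aromatic): 1 H each → 7
  4 × C (aromatic): no H
  1 × C: no H
  1 × Cl: no H
  1 × N (aromatic): no H
  1 × N: no H
  Total hydrogens = 7.

7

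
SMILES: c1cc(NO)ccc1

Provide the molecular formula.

Heavy atoms from the SMILES: 6 C, 1 N, 1 O.
Implicit hydrogens by atom environment:
  5 × C (aromatic): 1 H each → 5
  1 × C (aromatic): no H
  1 × N: 1 H
  1 × O: 1 H
  Total hydrogens = 7.
Molecular formula: C6H7NO

C6H7NO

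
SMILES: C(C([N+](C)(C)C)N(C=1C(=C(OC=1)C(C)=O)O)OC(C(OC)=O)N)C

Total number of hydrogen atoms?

Hydrogens are implicit in SMILES; fill each atom to its normal valence:
  6 × C: 3 H each → 18
  4 × O: no H
  3 × C (aromatic): no H
  2 × C: 1 H each → 2
  2 × C: no H
  1 × C: 2 H
  1 × C (aromatic): 1 H
  1 × N: 2 H
  1 × N: no H
  1 × N (charge +1): no H
  1 × O: 1 H
  1 × O (aromatic): no H
  Total hydrogens = 26.

26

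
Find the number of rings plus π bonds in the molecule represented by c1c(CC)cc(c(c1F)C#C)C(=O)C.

7

Molecular formula from the SMILES: C12H11FO.
DoU = (2C + 2 + N − H − X)/2 = (2·12 + 2 + 0 − 11 − 1)/2 = 14/2 = 7.
(Structurally: 1 ring(s) + 6 π bond(s) = 7.)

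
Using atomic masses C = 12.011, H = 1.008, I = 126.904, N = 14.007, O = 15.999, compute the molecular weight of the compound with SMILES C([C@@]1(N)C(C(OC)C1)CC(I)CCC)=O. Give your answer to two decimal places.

Molecular formula: C11H20INO2.
M = 11×12.011 + 20×1.008 + 1×126.904 + 1×14.007 + 2×15.999 = 325.19 g/mol.

325.19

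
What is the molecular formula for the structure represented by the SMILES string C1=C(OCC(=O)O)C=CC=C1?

C8H8O3

Heavy atoms from the SMILES: 8 C, 3 O.
Implicit hydrogens by atom environment:
  5 × C (aromatic): 1 H each → 5
  2 × O: no H
  1 × C: 2 H
  1 × C (aromatic): no H
  1 × C: no H
  1 × O: 1 H
  Total hydrogens = 8.
Molecular formula: C8H8O3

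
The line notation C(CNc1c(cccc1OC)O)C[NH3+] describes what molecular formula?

C10H17N2O2+

Heavy atoms from the SMILES: 10 C, 2 N, 2 O.
Implicit hydrogens by atom environment:
  3 × C: 2 H each → 6
  3 × C (aromatic): 1 H each → 3
  3 × C (aromatic): no H
  1 × C: 3 H
  1 × N (charge +1): 3 H
  1 × N: 1 H
  1 × O: 1 H
  1 × O: no H
  Total hydrogens = 17.
Net charge +1.
Molecular formula: C10H17N2O2+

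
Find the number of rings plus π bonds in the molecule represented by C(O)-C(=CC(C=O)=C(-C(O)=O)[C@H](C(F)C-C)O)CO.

4

Molecular formula from the SMILES: C12H17FO6.
DoU = (2C + 2 + N − H − X)/2 = (2·12 + 2 + 0 − 17 − 1)/2 = 8/2 = 4.
(Structurally: 0 ring(s) + 4 π bond(s) = 4.)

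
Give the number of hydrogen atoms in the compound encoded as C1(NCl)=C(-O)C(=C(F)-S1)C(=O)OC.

Hydrogens are implicit in SMILES; fill each atom to its normal valence:
  4 × C (aromatic): no H
  2 × O: no H
  1 × C: 3 H
  1 × C: no H
  1 × Cl: no H
  1 × F: no H
  1 × N: 1 H
  1 × O: 1 H
  1 × S (aromatic): no H
  Total hydrogens = 5.

5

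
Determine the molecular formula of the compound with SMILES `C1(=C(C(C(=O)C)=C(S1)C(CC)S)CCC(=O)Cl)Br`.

Heavy atoms from the SMILES: 1 Br, 12 C, 1 Cl, 2 O, 2 S.
Implicit hydrogens by atom environment:
  4 × C (aromatic): no H
  3 × C: 2 H each → 6
  2 × C: 3 H each → 6
  2 × C: no H
  2 × O: no H
  1 × Br: no H
  1 × C: 1 H
  1 × Cl: no H
  1 × S: 1 H
  1 × S (aromatic): no H
  Total hydrogens = 14.
Molecular formula: C12H14BrClO2S2

C12H14BrClO2S2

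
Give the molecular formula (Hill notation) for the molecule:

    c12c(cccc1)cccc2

Heavy atoms from the SMILES: 10 C.
Implicit hydrogens by atom environment:
  8 × C (aromatic): 1 H each → 8
  2 × C (aromatic): no H
  Total hydrogens = 8.
Molecular formula: C10H8

C10H8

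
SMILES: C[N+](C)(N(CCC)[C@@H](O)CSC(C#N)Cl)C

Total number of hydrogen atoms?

Hydrogens are implicit in SMILES; fill each atom to its normal valence:
  4 × C: 3 H each → 12
  3 × C: 2 H each → 6
  2 × C: 1 H each → 2
  2 × N: no H
  1 × C: no H
  1 × Cl: no H
  1 × N (charge +1): no H
  1 × O: 1 H
  1 × S: no H
  Total hydrogens = 21.

21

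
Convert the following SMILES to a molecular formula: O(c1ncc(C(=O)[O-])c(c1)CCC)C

Heavy atoms from the SMILES: 10 C, 1 N, 3 O.
Implicit hydrogens by atom environment:
  3 × C (aromatic): no H
  2 × C: 3 H each → 6
  2 × C: 2 H each → 4
  2 × C (aromatic): 1 H each → 2
  2 × O: no H
  1 × C: no H
  1 × N (aromatic): no H
  1 × O (charge -1): no H
  Total hydrogens = 12.
Net charge -1.
Molecular formula: C10H12NO3-

C10H12NO3-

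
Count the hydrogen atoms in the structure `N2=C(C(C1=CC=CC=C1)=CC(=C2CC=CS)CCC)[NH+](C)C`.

Hydrogens are implicit in SMILES; fill each atom to its normal valence:
  6 × C (aromatic): 1 H each → 6
  5 × C (aromatic): no H
  3 × C: 3 H each → 9
  3 × C: 2 H each → 6
  2 × C: 1 H each → 2
  1 × N (charge +1): 1 H
  1 × N (aromatic): no H
  1 × S: 1 H
  Total hydrogens = 25.

25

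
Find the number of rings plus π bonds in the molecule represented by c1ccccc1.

4

Molecular formula from the SMILES: C6H6.
DoU = (2C + 2 + N − H − X)/2 = (2·6 + 2 + 0 − 6 − 0)/2 = 8/2 = 4.
(Structurally: 1 ring(s) + 3 π bond(s) = 4.)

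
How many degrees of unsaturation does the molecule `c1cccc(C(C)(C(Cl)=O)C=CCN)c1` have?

Molecular formula from the SMILES: C12H14ClNO.
DoU = (2C + 2 + N − H − X)/2 = (2·12 + 2 + 1 − 14 − 1)/2 = 12/2 = 6.
(Structurally: 1 ring(s) + 5 π bond(s) = 6.)

6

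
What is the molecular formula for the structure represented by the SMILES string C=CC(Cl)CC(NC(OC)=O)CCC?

Heavy atoms from the SMILES: 10 C, 1 Cl, 1 N, 2 O.
Implicit hydrogens by atom environment:
  4 × C: 2 H each → 8
  3 × C: 1 H each → 3
  2 × C: 3 H each → 6
  2 × O: no H
  1 × C: no H
  1 × Cl: no H
  1 × N: 1 H
  Total hydrogens = 18.
Molecular formula: C10H18ClNO2

C10H18ClNO2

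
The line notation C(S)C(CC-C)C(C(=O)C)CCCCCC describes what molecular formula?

Heavy atoms from the SMILES: 14 C, 1 O, 1 S.
Implicit hydrogens by atom environment:
  8 × C: 2 H each → 16
  3 × C: 3 H each → 9
  2 × C: 1 H each → 2
  1 × C: no H
  1 × O: no H
  1 × S: 1 H
  Total hydrogens = 28.
Molecular formula: C14H28OS

C14H28OS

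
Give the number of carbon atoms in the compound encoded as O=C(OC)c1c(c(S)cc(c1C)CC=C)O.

12

The symbol for carbon appears 12 times in the SMILES. Lowercase c denotes aromatic carbon and counts toward C.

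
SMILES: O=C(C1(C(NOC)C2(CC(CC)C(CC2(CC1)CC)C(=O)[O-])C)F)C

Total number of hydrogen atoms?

Hydrogens are implicit in SMILES; fill each atom to its normal valence:
  6 × C: 2 H each → 12
  5 × C: 3 H each → 15
  5 × C: no H
  3 × C: 1 H each → 3
  3 × O: no H
  1 × F: no H
  1 × N: 1 H
  1 × O (charge -1): no H
  Total hydrogens = 31.

31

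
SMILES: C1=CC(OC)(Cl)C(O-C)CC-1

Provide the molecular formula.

Heavy atoms from the SMILES: 8 C, 1 Cl, 2 O.
Implicit hydrogens by atom environment:
  3 × C: 1 H each → 3
  2 × C: 3 H each → 6
  2 × C: 2 H each → 4
  2 × O: no H
  1 × C: no H
  1 × Cl: no H
  Total hydrogens = 13.
Molecular formula: C8H13ClO2

C8H13ClO2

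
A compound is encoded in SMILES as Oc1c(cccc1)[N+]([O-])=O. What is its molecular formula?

Heavy atoms from the SMILES: 6 C, 1 N, 3 O.
Implicit hydrogens by atom environment:
  4 × C (aromatic): 1 H each → 4
  2 × C (aromatic): no H
  1 × N (charge +1): no H
  1 × O: 1 H
  1 × O: no H
  1 × O (charge -1): no H
  Total hydrogens = 5.
Molecular formula: C6H5NO3

C6H5NO3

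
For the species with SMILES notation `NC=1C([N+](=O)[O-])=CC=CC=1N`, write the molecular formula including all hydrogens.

C6H7N3O2

Heavy atoms from the SMILES: 6 C, 3 N, 2 O.
Implicit hydrogens by atom environment:
  3 × C (aromatic): 1 H each → 3
  3 × C (aromatic): no H
  2 × N: 2 H each → 4
  1 × N (charge +1): no H
  1 × O: no H
  1 × O (charge -1): no H
  Total hydrogens = 7.
Molecular formula: C6H7N3O2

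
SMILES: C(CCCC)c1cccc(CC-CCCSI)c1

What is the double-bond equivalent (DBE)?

4

Molecular formula from the SMILES: C16H25IS.
DoU = (2C + 2 + N − H − X)/2 = (2·16 + 2 + 0 − 25 − 1)/2 = 8/2 = 4.
(Structurally: 1 ring(s) + 3 π bond(s) = 4.)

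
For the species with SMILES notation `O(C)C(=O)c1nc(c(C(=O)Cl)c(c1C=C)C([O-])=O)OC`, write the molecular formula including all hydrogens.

C12H9ClNO6-

Heavy atoms from the SMILES: 12 C, 1 Cl, 1 N, 6 O.
Implicit hydrogens by atom environment:
  5 × C (aromatic): no H
  5 × O: no H
  3 × C: no H
  2 × C: 3 H each → 6
  1 × C: 2 H
  1 × C: 1 H
  1 × Cl: no H
  1 × N (aromatic): no H
  1 × O (charge -1): no H
  Total hydrogens = 9.
Net charge -1.
Molecular formula: C12H9ClNO6-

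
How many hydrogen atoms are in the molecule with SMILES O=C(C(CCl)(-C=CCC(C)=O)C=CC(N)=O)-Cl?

Hydrogens are implicit in SMILES; fill each atom to its normal valence:
  4 × C: 1 H each → 4
  4 × C: no H
  3 × O: no H
  2 × C: 2 H each → 4
  2 × Cl: no H
  1 × C: 3 H
  1 × N: 2 H
  Total hydrogens = 13.

13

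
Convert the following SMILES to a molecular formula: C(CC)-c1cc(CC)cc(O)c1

Heavy atoms from the SMILES: 11 C, 1 O.
Implicit hydrogens by atom environment:
  3 × C: 2 H each → 6
  3 × C (aromatic): 1 H each → 3
  3 × C (aromatic): no H
  2 × C: 3 H each → 6
  1 × O: 1 H
  Total hydrogens = 16.
Molecular formula: C11H16O

C11H16O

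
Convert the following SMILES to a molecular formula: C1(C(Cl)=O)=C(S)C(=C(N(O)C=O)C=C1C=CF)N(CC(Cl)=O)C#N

C13H8Cl2FN3O4S

Heavy atoms from the SMILES: 13 C, 2 Cl, 1 F, 3 N, 4 O, 1 S.
Implicit hydrogens by atom environment:
  5 × C (aromatic): no H
  3 × C: 1 H each → 3
  3 × C: no H
  3 × N: no H
  3 × O: no H
  2 × Cl: no H
  1 × C: 2 H
  1 × C (aromatic): 1 H
  1 × F: no H
  1 × O: 1 H
  1 × S: 1 H
  Total hydrogens = 8.
Molecular formula: C13H8Cl2FN3O4S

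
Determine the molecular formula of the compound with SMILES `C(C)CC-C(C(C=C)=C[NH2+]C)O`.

Heavy atoms from the SMILES: 10 C, 1 N, 1 O.
Implicit hydrogens by atom environment:
  4 × C: 2 H each → 8
  3 × C: 1 H each → 3
  2 × C: 3 H each → 6
  1 × C: no H
  1 × N (charge +1): 2 H
  1 × O: 1 H
  Total hydrogens = 20.
Net charge +1.
Molecular formula: C10H20NO+

C10H20NO+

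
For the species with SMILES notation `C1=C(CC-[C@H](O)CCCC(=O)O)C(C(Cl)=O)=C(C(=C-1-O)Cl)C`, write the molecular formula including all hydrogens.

C15H18Cl2O5

Heavy atoms from the SMILES: 15 C, 2 Cl, 5 O.
Implicit hydrogens by atom environment:
  5 × C: 2 H each → 10
  5 × C (aromatic): no H
  3 × O: 1 H each → 3
  2 × C: no H
  2 × Cl: no H
  2 × O: no H
  1 × C: 3 H
  1 × C (aromatic): 1 H
  1 × C: 1 H
  Total hydrogens = 18.
Molecular formula: C15H18Cl2O5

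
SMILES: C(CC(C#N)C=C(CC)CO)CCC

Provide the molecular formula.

C12H21NO

Heavy atoms from the SMILES: 12 C, 1 N, 1 O.
Implicit hydrogens by atom environment:
  6 × C: 2 H each → 12
  2 × C: 3 H each → 6
  2 × C: 1 H each → 2
  2 × C: no H
  1 × N: no H
  1 × O: 1 H
  Total hydrogens = 21.
Molecular formula: C12H21NO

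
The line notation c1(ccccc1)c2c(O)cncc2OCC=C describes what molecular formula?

Heavy atoms from the SMILES: 14 C, 1 N, 2 O.
Implicit hydrogens by atom environment:
  7 × C (aromatic): 1 H each → 7
  4 × C (aromatic): no H
  2 × C: 2 H each → 4
  1 × C: 1 H
  1 × N (aromatic): no H
  1 × O: 1 H
  1 × O: no H
  Total hydrogens = 13.
Molecular formula: C14H13NO2

C14H13NO2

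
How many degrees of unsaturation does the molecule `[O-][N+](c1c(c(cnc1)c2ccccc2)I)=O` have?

9

Molecular formula from the SMILES: C11H7IN2O2.
DoU = (2C + 2 + N − H − X)/2 = (2·11 + 2 + 2 − 7 − 1)/2 = 18/2 = 9.
(Structurally: 2 ring(s) + 7 π bond(s) = 9.)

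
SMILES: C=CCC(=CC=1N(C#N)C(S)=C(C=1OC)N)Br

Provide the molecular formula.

C11H12BrN3OS

Heavy atoms from the SMILES: 1 Br, 11 C, 3 N, 1 O, 1 S.
Implicit hydrogens by atom environment:
  4 × C (aromatic): no H
  2 × C: 2 H each → 4
  2 × C: 1 H each → 2
  2 × C: no H
  1 × Br: no H
  1 × C: 3 H
  1 × N: 2 H
  1 × N (aromatic): no H
  1 × N: no H
  1 × O: no H
  1 × S: 1 H
  Total hydrogens = 12.
Molecular formula: C11H12BrN3OS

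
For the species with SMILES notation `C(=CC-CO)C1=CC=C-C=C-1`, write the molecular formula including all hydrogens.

Heavy atoms from the SMILES: 10 C, 1 O.
Implicit hydrogens by atom environment:
  5 × C (aromatic): 1 H each → 5
  2 × C: 2 H each → 4
  2 × C: 1 H each → 2
  1 × C (aromatic): no H
  1 × O: 1 H
  Total hydrogens = 12.
Molecular formula: C10H12O

C10H12O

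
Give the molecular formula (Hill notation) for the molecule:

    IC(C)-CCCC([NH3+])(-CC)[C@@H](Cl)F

Heavy atoms from the SMILES: 9 C, 1 Cl, 1 F, 1 I, 1 N.
Implicit hydrogens by atom environment:
  4 × C: 2 H each → 8
  2 × C: 3 H each → 6
  2 × C: 1 H each → 2
  1 × C: no H
  1 × Cl: no H
  1 × F: no H
  1 × I: no H
  1 × N (charge +1): 3 H
  Total hydrogens = 19.
Net charge +1.
Molecular formula: C9H19ClFIN+

C9H19ClFIN+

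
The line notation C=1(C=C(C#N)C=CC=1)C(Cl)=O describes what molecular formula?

Heavy atoms from the SMILES: 8 C, 1 Cl, 1 N, 1 O.
Implicit hydrogens by atom environment:
  4 × C (aromatic): 1 H each → 4
  2 × C (aromatic): no H
  2 × C: no H
  1 × Cl: no H
  1 × N: no H
  1 × O: no H
  Total hydrogens = 4.
Molecular formula: C8H4ClNO

C8H4ClNO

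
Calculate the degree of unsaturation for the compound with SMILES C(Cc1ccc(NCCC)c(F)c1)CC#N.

Molecular formula from the SMILES: C13H17FN2.
DoU = (2C + 2 + N − H − X)/2 = (2·13 + 2 + 2 − 17 − 1)/2 = 12/2 = 6.
(Structurally: 1 ring(s) + 5 π bond(s) = 6.)

6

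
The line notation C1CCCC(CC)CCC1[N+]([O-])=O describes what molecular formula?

C10H19NO2

Heavy atoms from the SMILES: 10 C, 1 N, 2 O.
Implicit hydrogens by atom environment:
  7 × C: 2 H each → 14
  2 × C: 1 H each → 2
  1 × C: 3 H
  1 × N (charge +1): no H
  1 × O: no H
  1 × O (charge -1): no H
  Total hydrogens = 19.
Molecular formula: C10H19NO2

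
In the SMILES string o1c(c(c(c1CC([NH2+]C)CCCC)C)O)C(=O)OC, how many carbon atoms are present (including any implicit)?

The symbol for carbon appears 14 times in the SMILES. Lowercase c denotes aromatic carbon and counts toward C.

14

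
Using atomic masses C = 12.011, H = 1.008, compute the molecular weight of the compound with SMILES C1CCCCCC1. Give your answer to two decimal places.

98.19

Molecular formula: C7H14.
M = 7×12.011 + 14×1.008 = 98.19 g/mol.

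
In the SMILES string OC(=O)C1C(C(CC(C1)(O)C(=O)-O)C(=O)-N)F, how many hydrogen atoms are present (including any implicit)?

12

Hydrogens are implicit in SMILES; fill each atom to its normal valence:
  4 × C: no H
  3 × C: 1 H each → 3
  3 × O: 1 H each → 3
  3 × O: no H
  2 × C: 2 H each → 4
  1 × F: no H
  1 × N: 2 H
  Total hydrogens = 12.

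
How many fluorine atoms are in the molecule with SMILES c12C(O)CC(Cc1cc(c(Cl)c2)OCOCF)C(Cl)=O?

The symbol for fluorine appears 1 time in the SMILES.

1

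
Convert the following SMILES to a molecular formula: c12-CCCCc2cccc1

Heavy atoms from the SMILES: 10 C.
Implicit hydrogens by atom environment:
  4 × C: 2 H each → 8
  4 × C (aromatic): 1 H each → 4
  2 × C (aromatic): no H
  Total hydrogens = 12.
Molecular formula: C10H12

C10H12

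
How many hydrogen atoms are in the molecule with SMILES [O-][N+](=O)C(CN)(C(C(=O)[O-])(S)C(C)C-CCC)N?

20

Hydrogens are implicit in SMILES; fill each atom to its normal valence:
  4 × C: 2 H each → 8
  3 × C: no H
  2 × C: 3 H each → 6
  2 × N: 2 H each → 4
  2 × O: no H
  2 × O (charge -1): no H
  1 × C: 1 H
  1 × N (charge +1): no H
  1 × S: 1 H
  Total hydrogens = 20.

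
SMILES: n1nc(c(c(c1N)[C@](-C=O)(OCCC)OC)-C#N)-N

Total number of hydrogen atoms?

15

Hydrogens are implicit in SMILES; fill each atom to its normal valence:
  4 × C (aromatic): no H
  3 × O: no H
  2 × C: 3 H each → 6
  2 × C: 2 H each → 4
  2 × C: no H
  2 × N: 2 H each → 4
  2 × N (aromatic): no H
  1 × C: 1 H
  1 × N: no H
  Total hydrogens = 15.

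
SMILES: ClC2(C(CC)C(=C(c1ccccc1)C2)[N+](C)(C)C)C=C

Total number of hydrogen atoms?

Hydrogens are implicit in SMILES; fill each atom to its normal valence:
  5 × C (aromatic): 1 H each → 5
  4 × C: 3 H each → 12
  3 × C: 2 H each → 6
  3 × C: no H
  2 × C: 1 H each → 2
  1 × C (aromatic): no H
  1 × Cl: no H
  1 × N (charge +1): no H
  Total hydrogens = 25.

25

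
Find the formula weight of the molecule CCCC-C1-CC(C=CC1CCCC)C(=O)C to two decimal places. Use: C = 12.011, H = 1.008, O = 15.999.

Molecular formula: C16H28O.
M = 16×12.011 + 28×1.008 + 1×15.999 = 236.40 g/mol.

236.40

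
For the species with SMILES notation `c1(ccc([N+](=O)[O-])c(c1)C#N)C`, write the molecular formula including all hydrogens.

C8H6N2O2

Heavy atoms from the SMILES: 8 C, 2 N, 2 O.
Implicit hydrogens by atom environment:
  3 × C (aromatic): 1 H each → 3
  3 × C (aromatic): no H
  1 × C: 3 H
  1 × C: no H
  1 × N: no H
  1 × N (charge +1): no H
  1 × O: no H
  1 × O (charge -1): no H
  Total hydrogens = 6.
Molecular formula: C8H6N2O2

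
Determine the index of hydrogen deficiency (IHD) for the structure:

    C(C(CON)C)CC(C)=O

Molecular formula from the SMILES: C7H15NO2.
DoU = (2C + 2 + N − H − X)/2 = (2·7 + 2 + 1 − 15 − 0)/2 = 2/2 = 1.
(Structurally: 0 ring(s) + 1 π bond(s) = 1.)

1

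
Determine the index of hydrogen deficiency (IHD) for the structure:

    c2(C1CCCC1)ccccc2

Molecular formula from the SMILES: C11H14.
DoU = (2C + 2 + N − H − X)/2 = (2·11 + 2 + 0 − 14 − 0)/2 = 10/2 = 5.
(Structurally: 2 ring(s) + 3 π bond(s) = 5.)

5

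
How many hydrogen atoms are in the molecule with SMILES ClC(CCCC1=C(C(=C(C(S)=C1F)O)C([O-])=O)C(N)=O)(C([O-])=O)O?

11

Hydrogens are implicit in SMILES; fill each atom to its normal valence:
  6 × C (aromatic): no H
  4 × C: no H
  3 × C: 2 H each → 6
  3 × O: no H
  2 × O: 1 H each → 2
  2 × O (charge -1): no H
  1 × Cl: no H
  1 × F: no H
  1 × N: 2 H
  1 × S: 1 H
  Total hydrogens = 11.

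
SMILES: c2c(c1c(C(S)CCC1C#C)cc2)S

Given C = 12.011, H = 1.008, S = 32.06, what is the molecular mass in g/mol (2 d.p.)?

220.35

Molecular formula: C12H12S2.
M = 12×12.011 + 12×1.008 + 2×32.06 = 220.35 g/mol.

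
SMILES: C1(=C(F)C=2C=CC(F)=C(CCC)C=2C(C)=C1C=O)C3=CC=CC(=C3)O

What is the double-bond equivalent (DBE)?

12

Molecular formula from the SMILES: C21H18F2O2.
DoU = (2C + 2 + N − H − X)/2 = (2·21 + 2 + 0 − 18 − 2)/2 = 24/2 = 12.
(Structurally: 3 ring(s) + 9 π bond(s) = 12.)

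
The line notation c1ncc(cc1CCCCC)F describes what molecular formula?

C10H14FN

Heavy atoms from the SMILES: 10 C, 1 F, 1 N.
Implicit hydrogens by atom environment:
  4 × C: 2 H each → 8
  3 × C (aromatic): 1 H each → 3
  2 × C (aromatic): no H
  1 × C: 3 H
  1 × F: no H
  1 × N (aromatic): no H
  Total hydrogens = 14.
Molecular formula: C10H14FN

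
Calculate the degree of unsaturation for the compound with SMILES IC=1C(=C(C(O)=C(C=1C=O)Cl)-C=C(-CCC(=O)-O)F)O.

7

Molecular formula from the SMILES: C12H9ClFIO5.
DoU = (2C + 2 + N − H − X)/2 = (2·12 + 2 + 0 − 9 − 3)/2 = 14/2 = 7.
(Structurally: 1 ring(s) + 6 π bond(s) = 7.)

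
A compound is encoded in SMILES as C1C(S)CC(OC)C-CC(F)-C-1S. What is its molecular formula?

Heavy atoms from the SMILES: 9 C, 1 F, 1 O, 2 S.
Implicit hydrogens by atom environment:
  4 × C: 2 H each → 8
  4 × C: 1 H each → 4
  2 × S: 1 H each → 2
  1 × C: 3 H
  1 × F: no H
  1 × O: no H
  Total hydrogens = 17.
Molecular formula: C9H17FOS2

C9H17FOS2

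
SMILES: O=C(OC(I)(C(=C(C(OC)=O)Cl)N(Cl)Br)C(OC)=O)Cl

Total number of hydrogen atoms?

Hydrogens are implicit in SMILES; fill each atom to its normal valence:
  6 × C: no H
  6 × O: no H
  3 × Cl: no H
  2 × C: 3 H each → 6
  1 × Br: no H
  1 × I: no H
  1 × N: no H
  Total hydrogens = 6.

6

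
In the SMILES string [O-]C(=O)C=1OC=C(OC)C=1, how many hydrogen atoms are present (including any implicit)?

Hydrogens are implicit in SMILES; fill each atom to its normal valence:
  2 × C (aromatic): 1 H each → 2
  2 × C (aromatic): no H
  2 × O: no H
  1 × C: 3 H
  1 × C: no H
  1 × O (aromatic): no H
  1 × O (charge -1): no H
  Total hydrogens = 5.

5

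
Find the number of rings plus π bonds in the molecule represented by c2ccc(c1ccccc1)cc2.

Molecular formula from the SMILES: C12H10.
DoU = (2C + 2 + N − H − X)/2 = (2·12 + 2 + 0 − 10 − 0)/2 = 16/2 = 8.
(Structurally: 2 ring(s) + 6 π bond(s) = 8.)

8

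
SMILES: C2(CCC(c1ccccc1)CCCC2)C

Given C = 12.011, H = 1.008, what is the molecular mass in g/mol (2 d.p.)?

202.34

Molecular formula: C15H22.
M = 15×12.011 + 22×1.008 = 202.34 g/mol.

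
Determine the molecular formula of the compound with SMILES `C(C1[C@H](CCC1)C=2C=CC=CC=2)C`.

Heavy atoms from the SMILES: 13 C.
Implicit hydrogens by atom environment:
  5 × C (aromatic): 1 H each → 5
  4 × C: 2 H each → 8
  2 × C: 1 H each → 2
  1 × C: 3 H
  1 × C (aromatic): no H
  Total hydrogens = 18.
Molecular formula: C13H18

C13H18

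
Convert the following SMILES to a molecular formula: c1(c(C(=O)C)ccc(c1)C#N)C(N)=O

Heavy atoms from the SMILES: 10 C, 2 N, 2 O.
Implicit hydrogens by atom environment:
  3 × C (aromatic): 1 H each → 3
  3 × C (aromatic): no H
  3 × C: no H
  2 × O: no H
  1 × C: 3 H
  1 × N: 2 H
  1 × N: no H
  Total hydrogens = 8.
Molecular formula: C10H8N2O2

C10H8N2O2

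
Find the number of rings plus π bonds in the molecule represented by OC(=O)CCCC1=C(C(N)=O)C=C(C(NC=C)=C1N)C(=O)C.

Molecular formula from the SMILES: C15H19N3O4.
DoU = (2C + 2 + N − H − X)/2 = (2·15 + 2 + 3 − 19 − 0)/2 = 16/2 = 8.
(Structurally: 1 ring(s) + 7 π bond(s) = 8.)

8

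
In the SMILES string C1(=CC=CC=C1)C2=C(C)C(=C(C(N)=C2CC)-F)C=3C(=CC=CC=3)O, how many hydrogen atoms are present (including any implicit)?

Hydrogens are implicit in SMILES; fill each atom to its normal valence:
  9 × C (aromatic): 1 H each → 9
  9 × C (aromatic): no H
  2 × C: 3 H each → 6
  1 × C: 2 H
  1 × F: no H
  1 × N: 2 H
  1 × O: 1 H
  Total hydrogens = 20.

20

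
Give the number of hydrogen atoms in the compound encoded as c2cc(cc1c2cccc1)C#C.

Hydrogens are implicit in SMILES; fill each atom to its normal valence:
  7 × C (aromatic): 1 H each → 7
  3 × C (aromatic): no H
  1 × C: 1 H
  1 × C: no H
  Total hydrogens = 8.

8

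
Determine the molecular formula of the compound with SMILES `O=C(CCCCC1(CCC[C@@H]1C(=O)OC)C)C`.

Heavy atoms from the SMILES: 14 C, 3 O.
Implicit hydrogens by atom environment:
  7 × C: 2 H each → 14
  3 × C: 3 H each → 9
  3 × C: no H
  3 × O: no H
  1 × C: 1 H
  Total hydrogens = 24.
Molecular formula: C14H24O3

C14H24O3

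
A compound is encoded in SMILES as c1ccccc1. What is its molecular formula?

Heavy atoms from the SMILES: 6 C.
Implicit hydrogens by atom environment:
  6 × C (aromatic): 1 H each → 6
  Total hydrogens = 6.
Molecular formula: C6H6

C6H6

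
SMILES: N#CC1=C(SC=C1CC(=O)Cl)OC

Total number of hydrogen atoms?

Hydrogens are implicit in SMILES; fill each atom to its normal valence:
  3 × C (aromatic): no H
  2 × C: no H
  2 × O: no H
  1 × C: 3 H
  1 × C: 2 H
  1 × C (aromatic): 1 H
  1 × Cl: no H
  1 × N: no H
  1 × S (aromatic): no H
  Total hydrogens = 6.

6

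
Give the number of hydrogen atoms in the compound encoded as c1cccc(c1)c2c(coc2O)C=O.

Hydrogens are implicit in SMILES; fill each atom to its normal valence:
  6 × C (aromatic): 1 H each → 6
  4 × C (aromatic): no H
  1 × C: 1 H
  1 × O: 1 H
  1 × O (aromatic): no H
  1 × O: no H
  Total hydrogens = 8.

8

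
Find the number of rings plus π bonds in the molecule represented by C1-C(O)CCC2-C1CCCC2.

Molecular formula from the SMILES: C10H18O.
DoU = (2C + 2 + N − H − X)/2 = (2·10 + 2 + 0 − 18 − 0)/2 = 4/2 = 2.
(Structurally: 2 ring(s) + 0 π bond(s) = 2.)

2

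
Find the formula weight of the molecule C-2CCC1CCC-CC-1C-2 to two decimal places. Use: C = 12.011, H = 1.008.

Molecular formula: C10H18.
M = 10×12.011 + 18×1.008 = 138.25 g/mol.

138.25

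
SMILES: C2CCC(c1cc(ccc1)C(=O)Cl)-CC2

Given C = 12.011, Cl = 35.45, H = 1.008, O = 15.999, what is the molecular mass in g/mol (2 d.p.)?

Molecular formula: C13H15ClO.
M = 13×12.011 + 1×35.45 + 15×1.008 + 1×15.999 = 222.71 g/mol.

222.71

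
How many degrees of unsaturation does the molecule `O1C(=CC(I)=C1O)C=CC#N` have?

6

Molecular formula from the SMILES: C7H4INO2.
DoU = (2C + 2 + N − H − X)/2 = (2·7 + 2 + 1 − 4 − 1)/2 = 12/2 = 6.
(Structurally: 1 ring(s) + 5 π bond(s) = 6.)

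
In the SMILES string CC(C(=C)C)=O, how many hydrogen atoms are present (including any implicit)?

Hydrogens are implicit in SMILES; fill each atom to its normal valence:
  2 × C: 3 H each → 6
  2 × C: no H
  1 × C: 2 H
  1 × O: no H
  Total hydrogens = 8.

8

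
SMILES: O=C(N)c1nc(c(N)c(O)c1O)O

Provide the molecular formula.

C6H7N3O4

Heavy atoms from the SMILES: 6 C, 3 N, 4 O.
Implicit hydrogens by atom environment:
  5 × C (aromatic): no H
  3 × O: 1 H each → 3
  2 × N: 2 H each → 4
  1 × C: no H
  1 × N (aromatic): no H
  1 × O: no H
  Total hydrogens = 7.
Molecular formula: C6H7N3O4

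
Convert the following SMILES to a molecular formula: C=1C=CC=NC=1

C5H5N

Heavy atoms from the SMILES: 5 C, 1 N.
Implicit hydrogens by atom environment:
  5 × C (aromatic): 1 H each → 5
  1 × N (aromatic): no H
  Total hydrogens = 5.
Molecular formula: C5H5N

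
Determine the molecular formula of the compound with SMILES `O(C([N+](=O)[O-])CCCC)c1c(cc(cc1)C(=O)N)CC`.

Heavy atoms from the SMILES: 14 C, 2 N, 4 O.
Implicit hydrogens by atom environment:
  4 × C: 2 H each → 8
  3 × C (aromatic): 1 H each → 3
  3 × C (aromatic): no H
  3 × O: no H
  2 × C: 3 H each → 6
  1 × C: 1 H
  1 × C: no H
  1 × N: 2 H
  1 × N (charge +1): no H
  1 × O (charge -1): no H
  Total hydrogens = 20.
Molecular formula: C14H20N2O4

C14H20N2O4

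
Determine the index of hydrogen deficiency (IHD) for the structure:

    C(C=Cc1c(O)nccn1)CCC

Molecular formula from the SMILES: C10H14N2O.
DoU = (2C + 2 + N − H − X)/2 = (2·10 + 2 + 2 − 14 − 0)/2 = 10/2 = 5.
(Structurally: 1 ring(s) + 4 π bond(s) = 5.)

5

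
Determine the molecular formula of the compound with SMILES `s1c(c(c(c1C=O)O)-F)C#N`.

Heavy atoms from the SMILES: 6 C, 1 F, 1 N, 2 O, 1 S.
Implicit hydrogens by atom environment:
  4 × C (aromatic): no H
  1 × C: 1 H
  1 × C: no H
  1 × F: no H
  1 × N: no H
  1 × O: 1 H
  1 × O: no H
  1 × S (aromatic): no H
  Total hydrogens = 2.
Molecular formula: C6H2FNO2S

C6H2FNO2S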